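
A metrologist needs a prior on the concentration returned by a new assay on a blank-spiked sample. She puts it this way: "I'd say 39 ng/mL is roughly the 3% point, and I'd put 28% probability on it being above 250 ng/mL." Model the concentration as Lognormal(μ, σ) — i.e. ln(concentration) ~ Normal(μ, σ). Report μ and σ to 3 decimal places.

If T ~ Lognormal(μ,σ) then ln T ~ Normal(μ,σ), so the p-quantile of ln T is μ + z_p·σ.
ln(39) = 3.664 and ln(250) = 5.521; z_{0.03} = -1.881, z_{0.72} = 0.5828.
σ = (5.521 − 3.664)/(0.5828 − (-1.881)) = 0.754.
μ = 3.664 − (-1.881)·0.754 = 5.082.

μ ≈ 5.082, σ ≈ 0.754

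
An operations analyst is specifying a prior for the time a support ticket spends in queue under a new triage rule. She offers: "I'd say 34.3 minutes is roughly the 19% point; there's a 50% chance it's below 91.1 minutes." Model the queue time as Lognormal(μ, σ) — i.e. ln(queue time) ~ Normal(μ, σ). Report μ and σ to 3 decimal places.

If T ~ Lognormal(μ,σ) then ln T ~ Normal(μ,σ), so the p-quantile of ln T is μ + z_p·σ.
ln(34.3) = 3.535 and ln(91.1) = 4.512; z_{0.19} = -0.8779, z_{0.5} = 0.
σ = (4.512 − 3.535)/(0 − (-0.8779)) = 1.113.
μ = 3.535 − (-0.8779)·1.113 = 4.512.

μ ≈ 4.512, σ ≈ 1.113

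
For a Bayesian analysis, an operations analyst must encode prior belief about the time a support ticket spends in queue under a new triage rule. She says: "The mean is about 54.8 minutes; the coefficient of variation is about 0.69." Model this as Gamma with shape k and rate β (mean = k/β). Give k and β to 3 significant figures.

For Gamma(k, rate β): mean = k/β, variance = k/β², so CV = 1/√k.
CV = 0.69, hence k = 1/CV² = 2.1.
Then β = k/mean = 2.1/54.8 = 0.0383.

k ≈ 2.1, β ≈ 0.0383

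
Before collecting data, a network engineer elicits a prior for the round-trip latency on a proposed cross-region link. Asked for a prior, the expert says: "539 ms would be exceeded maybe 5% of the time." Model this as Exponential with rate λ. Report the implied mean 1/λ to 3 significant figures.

P(T > 539.0) = e^(−λ·539.0) = 0.05, so λ = −ln(0.05)/539.0 = 0.00556.
Mean = 1/λ = 180 ms.

mean ≈ 180 ms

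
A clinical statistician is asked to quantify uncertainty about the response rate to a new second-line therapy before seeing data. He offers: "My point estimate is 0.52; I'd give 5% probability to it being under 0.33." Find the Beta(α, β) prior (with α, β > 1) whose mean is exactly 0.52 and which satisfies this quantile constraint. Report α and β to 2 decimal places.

α ≈ 9.39, β ≈ 8.67

With mean 0.52 fixed, write α = 0.52s, β = 0.48s where s = α+β.
Need P(θ < 0.33) = 0.05 under Beta(0.52s, 0.48s). Normal approximation: (q−m)/√(m(1−m)/s) ≈ z_{0.05} = -1.64, so s ≈ 0.52·0.48·(-1.64)²/(0.33−0.52)² = 18.7.
At s = 18.7: P(θ<0.33) ≈ 0.047. Adjusting to match 0.05 gives s ≈ 18.06.
So α = 0.52·18.06 ≈ 9.39, β = 0.48·18.06 ≈ 8.67.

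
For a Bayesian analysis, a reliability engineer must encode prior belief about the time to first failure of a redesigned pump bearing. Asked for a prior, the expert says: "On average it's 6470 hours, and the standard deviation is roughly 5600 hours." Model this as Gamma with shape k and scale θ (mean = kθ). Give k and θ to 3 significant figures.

For Gamma(k, scale θ): mean = kθ, variance = kθ², so CV = 1/√k.
CV = SD/mean = 5600/6470 = 0.8655, hence k = 1/CV² = 1.33.
Then θ = mean/k = 6470/1.33 = 4850.

k ≈ 1.33, θ ≈ 4850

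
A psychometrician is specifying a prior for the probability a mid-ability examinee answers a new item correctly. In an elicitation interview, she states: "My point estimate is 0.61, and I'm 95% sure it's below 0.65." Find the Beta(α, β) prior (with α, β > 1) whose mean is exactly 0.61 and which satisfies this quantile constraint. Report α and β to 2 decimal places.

α ≈ 241.00, β ≈ 154.08

With mean 0.61 fixed, write α = 0.61s, β = 0.39s where s = α+β.
Need P(θ < 0.65) = 0.95 under Beta(0.61s, 0.39s). Normal approximation: (q−m)/√(m(1−m)/s) ≈ z_{0.95} = 1.64, so s ≈ 0.61·0.39·(1.64)²/(0.65−0.61)² = 402.3.
At s = 402.3: P(θ<0.65) ≈ 0.952. Adjusting to match 0.95 gives s ≈ 395.08.
So α = 0.61·395.08 ≈ 241.00, β = 0.39·395.08 ≈ 154.08.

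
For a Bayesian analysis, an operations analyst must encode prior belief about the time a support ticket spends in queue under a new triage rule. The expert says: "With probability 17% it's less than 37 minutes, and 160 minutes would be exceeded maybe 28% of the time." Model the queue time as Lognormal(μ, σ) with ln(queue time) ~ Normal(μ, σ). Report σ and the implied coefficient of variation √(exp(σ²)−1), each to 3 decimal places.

If T ~ Lognormal(μ,σ) then ln T ~ Normal(μ,σ), so the p-quantile of ln T is μ + z_p·σ.
ln(37) = 3.611 and ln(160) = 5.075; z_{0.17} = -0.9542, z_{0.72} = 0.5828.
σ = (5.075 − 3.611)/(0.5828 − (-0.9542)) = 0.953.
μ = 3.611 − (-0.9542)·0.953 = 4.520.
CV = √(exp(σ²)−1) = √(exp(0.9076)−1) = 1.216.

σ ≈ 0.953, CV ≈ 1.216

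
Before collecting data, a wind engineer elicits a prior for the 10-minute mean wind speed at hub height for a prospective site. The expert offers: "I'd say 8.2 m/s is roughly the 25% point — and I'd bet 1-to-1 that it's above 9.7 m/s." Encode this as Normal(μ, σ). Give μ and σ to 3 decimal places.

μ = 9.700, σ = 2.224

The p-quantile of Normal(μ,σ) is μ + z_p·σ, with z_{0.25} = -0.6745 and z_{0.5} = 0.
Eliminate σ: μ = (z₂·x₁ − z₁·x₂)/(z₂ − z₁) = (0·8.2 − (-0.6745)·9.7)/0.6745 = 9.700.
Then σ = (x₂ − x₁)/(z₂ − z₁) = (9.7 − 8.2)/0.6745 = 2.224.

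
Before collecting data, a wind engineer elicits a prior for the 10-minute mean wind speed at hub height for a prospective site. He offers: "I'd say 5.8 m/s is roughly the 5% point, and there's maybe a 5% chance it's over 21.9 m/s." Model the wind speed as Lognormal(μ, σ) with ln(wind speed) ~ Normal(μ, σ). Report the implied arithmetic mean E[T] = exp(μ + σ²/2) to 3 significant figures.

E[T] ≈ 12.2 m/s

If T ~ Lognormal(μ,σ) then ln T ~ Normal(μ,σ), so the p-quantile of ln T is μ + z_p·σ.
ln(5.8) = 1.758 and ln(21.9) = 3.086; z_{0.05} = -1.645, z_{0.95} = 1.645.
σ = (3.086 − 1.758)/(1.645 − (-1.645)) = 0.404.
μ = 1.758 − (-1.645)·0.404 = 2.422.
E[T] = exp(μ + σ²/2) = exp(2.422 + 0.0816) = 12.2 m/s.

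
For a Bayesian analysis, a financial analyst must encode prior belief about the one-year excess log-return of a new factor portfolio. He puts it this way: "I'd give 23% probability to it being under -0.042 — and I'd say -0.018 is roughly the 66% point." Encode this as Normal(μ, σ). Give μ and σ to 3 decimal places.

The p-quantile of Normal(μ,σ) is μ + z_p·σ, with z_{0.23} = -0.7388 and z_{0.66} = 0.4125.
Eliminate σ: μ = (z₂·x₁ − z₁·x₂)/(z₂ − z₁) = (0.4125·-0.042 − (-0.7388)·-0.018)/1.151 = -0.027.
Then σ = (x₂ − x₁)/(z₂ − z₁) = (-0.018 − -0.042)/1.151 = 0.021.

μ = -0.027, σ = 0.021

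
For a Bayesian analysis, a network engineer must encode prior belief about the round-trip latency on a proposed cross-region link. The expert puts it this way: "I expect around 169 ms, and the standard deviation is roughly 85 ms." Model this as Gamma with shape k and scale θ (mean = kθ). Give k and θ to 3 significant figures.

k ≈ 3.95, θ ≈ 42.8

For Gamma(k, scale θ): mean = kθ, variance = kθ², so CV = 1/√k.
CV = SD/mean = 85/169 = 0.503, hence k = 1/CV² = 3.95.
Then θ = mean/k = 169/3.95 = 42.8.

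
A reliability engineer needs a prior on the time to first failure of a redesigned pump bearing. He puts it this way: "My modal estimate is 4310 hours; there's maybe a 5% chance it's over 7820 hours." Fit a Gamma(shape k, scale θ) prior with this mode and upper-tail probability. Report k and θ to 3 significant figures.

k ≈ 8.85, θ ≈ 549

Gamma(k,θ) with k>1 has mode (k−1)θ, so θ = 4310/(k−1).
Need P(X < 7820) = 0.95 with θ tied to k this way. Start at k = 2, θ = 4310: P(X<7820) ≈ 0.541.
Too low — raise k to concentrate. Iterating converges to k ≈ 8.85.
Then θ = 4310/(8.85−1) ≈ 549.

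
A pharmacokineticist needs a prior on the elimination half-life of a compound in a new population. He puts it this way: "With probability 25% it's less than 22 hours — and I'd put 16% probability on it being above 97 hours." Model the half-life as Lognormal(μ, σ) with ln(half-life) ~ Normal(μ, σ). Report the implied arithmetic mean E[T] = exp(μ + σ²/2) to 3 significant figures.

E[T] ≈ 59.5 hours

If T ~ Lognormal(μ,σ) then ln T ~ Normal(μ,σ), so the p-quantile of ln T is μ + z_p·σ.
ln(22) = 3.091 and ln(97) = 4.575; z_{0.25} = -0.6745, z_{0.84} = 0.9945.
σ = (4.575 − 3.091)/(0.9945 − (-0.6745)) = 0.889.
μ = 3.091 − (-0.6745)·0.889 = 3.691.
E[T] = exp(μ + σ²/2) = exp(3.691 + 0.3951) = 59.5 hours.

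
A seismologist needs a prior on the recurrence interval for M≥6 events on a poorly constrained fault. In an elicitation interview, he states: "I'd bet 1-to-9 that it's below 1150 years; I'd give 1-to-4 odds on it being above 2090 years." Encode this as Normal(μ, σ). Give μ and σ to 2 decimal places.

μ = 1717.39, σ = 442.73

For Normal(μ,σ), the p-quantile is μ + z_p·σ. Here z_{0.1} = -1.282, z_{0.8} = 0.8416.
So 1150 = μ − 1.282σ and 2090 = μ + 0.8416σ.
Subtracting: σ = (2090 − 1150)/(0.8416 − (-1.282)) = 442.73.
Then μ = 1150 − (-1.282)·442.73 = 1717.39.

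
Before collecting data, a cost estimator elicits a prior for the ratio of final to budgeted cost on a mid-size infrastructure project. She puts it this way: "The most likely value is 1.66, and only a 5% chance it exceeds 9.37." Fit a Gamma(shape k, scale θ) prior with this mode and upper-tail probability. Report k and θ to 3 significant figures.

k ≈ 1.77, θ ≈ 2.14

Gamma(k,θ) with k>1 has mode (k−1)θ, so θ = 1.66/(k−1).
Need P(X < 9.37) = 0.95 with θ tied to k this way. Start at k = 2, θ = 1.66: P(X<9.37) ≈ 0.977.
Too high — lower k to spread out. Iterating converges to k ≈ 1.77.
Then θ = 1.66/(1.77−1) ≈ 2.14.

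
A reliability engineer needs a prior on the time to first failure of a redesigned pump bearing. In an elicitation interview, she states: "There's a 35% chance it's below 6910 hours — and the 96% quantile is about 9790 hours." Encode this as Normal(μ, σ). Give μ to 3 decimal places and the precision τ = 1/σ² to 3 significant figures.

For Normal(μ,σ), the p-quantile is μ + z_p·σ. Here z_{0.35} = -0.3853, z_{0.96} = 1.751.
So 6910 = μ − 0.3853σ and 9790 = μ + 1.751σ.
Subtracting: σ = (9790 − 6910)/(1.751 − (-0.3853)) = 1348.310.
Then μ = 6910 − (-0.3853)·1348.310 = 7429.532.
Precision τ = 1/σ² = 1/1348² = 5.5e-07.

μ = 7429.532, τ = 5.5e-07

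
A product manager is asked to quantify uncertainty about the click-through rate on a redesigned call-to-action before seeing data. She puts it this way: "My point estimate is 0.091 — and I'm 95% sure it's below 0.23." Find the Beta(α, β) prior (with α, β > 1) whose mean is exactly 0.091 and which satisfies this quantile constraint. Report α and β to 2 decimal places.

α ≈ 1.43, β ≈ 14.26

With mean 0.091 fixed, write α = 0.091s, β = 0.909s where s = α+β.
Need P(θ < 0.23) = 0.95 under Beta(0.091s, 0.909s). Normal approximation: (q−m)/√(m(1−m)/s) ≈ z_{0.95} = 1.64, so s ≈ 0.091·0.909·(1.64)²/(0.23−0.091)² = 11.6.
At s = 11.6: P(θ<0.23) ≈ 0.930. Adjusting to match 0.95 gives s ≈ 15.69.
So α = 0.091·15.69 ≈ 1.43, β = 0.909·15.69 ≈ 14.26.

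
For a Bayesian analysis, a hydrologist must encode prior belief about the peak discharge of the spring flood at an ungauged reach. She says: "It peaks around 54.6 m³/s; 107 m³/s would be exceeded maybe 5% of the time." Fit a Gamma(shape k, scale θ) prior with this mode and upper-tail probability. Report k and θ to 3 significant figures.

Gamma(k,θ) with k>1 has mode (k−1)θ, so θ = 54.6/(k−1).
Need P(X < 107) = 0.95 with θ tied to k this way. Start at k = 2, θ = 54.6: P(X<107) ≈ 0.583.
Too low — raise k to concentrate. Iterating converges to k ≈ 7.13.
Then θ = 54.6/(7.13−1) ≈ 8.91.

k ≈ 7.13, θ ≈ 8.91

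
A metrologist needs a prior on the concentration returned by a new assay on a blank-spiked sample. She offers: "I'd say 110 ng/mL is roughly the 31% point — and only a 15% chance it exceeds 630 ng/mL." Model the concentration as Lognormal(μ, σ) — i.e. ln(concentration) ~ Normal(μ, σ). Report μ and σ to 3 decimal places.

μ ≈ 5.265, σ ≈ 1.139

If T ~ Lognormal(μ,σ) then ln T ~ Normal(μ,σ), so the p-quantile of ln T is μ + z_p·σ.
ln(110) = 4.7 and ln(630) = 6.446; z_{0.31} = -0.4959, z_{0.85} = 1.036.
σ = (6.446 − 4.7)/(1.036 − (-0.4959)) = 1.139.
μ = 4.7 − (-0.4959)·1.139 = 5.265.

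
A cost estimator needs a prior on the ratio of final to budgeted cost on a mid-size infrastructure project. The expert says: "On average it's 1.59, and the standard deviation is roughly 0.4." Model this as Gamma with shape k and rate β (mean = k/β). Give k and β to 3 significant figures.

For Gamma(k, rate β): mean = k/β, variance = k/β², so CV = 1/√k.
CV = SD/mean = 0.4/1.59 = 0.2516, hence k = 1/CV² = 15.8.
Then β = k/mean = 15.8/1.59 = 9.94.

k ≈ 15.8, β ≈ 9.94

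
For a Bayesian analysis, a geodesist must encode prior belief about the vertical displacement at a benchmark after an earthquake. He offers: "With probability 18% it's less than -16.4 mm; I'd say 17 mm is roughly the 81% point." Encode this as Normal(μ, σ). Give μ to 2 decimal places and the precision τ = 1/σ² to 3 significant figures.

For Normal(μ,σ), the p-quantile is μ + z_p·σ. Here z_{0.18} = -0.9154, z_{0.81} = 0.8779.
So -16.4 = μ − 0.9154σ and 17 = μ + 0.8779σ.
Subtracting: σ = (17 − -16.4)/(0.8779 − (-0.9154)) = 18.63.
Then μ = -16.4 − (-0.9154)·18.63 = 0.65.
Precision τ = 1/σ² = 1/18.63² = 0.00288.

μ = 0.65, τ = 0.00288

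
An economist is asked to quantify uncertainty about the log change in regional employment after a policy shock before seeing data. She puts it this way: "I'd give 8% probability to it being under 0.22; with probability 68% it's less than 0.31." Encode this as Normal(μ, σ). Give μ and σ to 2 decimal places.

For Normal(μ,σ), the p-quantile is μ + z_p·σ. Here z_{0.08} = -1.405, z_{0.68} = 0.4677.
So 0.22 = μ − 1.405σ and 0.31 = μ + 0.4677σ.
Subtracting: σ = (0.31 − 0.22)/(0.4677 − (-1.405)) = 0.05.
Then μ = 0.22 − (-1.405)·0.05 = 0.29.

μ = 0.29, σ = 0.05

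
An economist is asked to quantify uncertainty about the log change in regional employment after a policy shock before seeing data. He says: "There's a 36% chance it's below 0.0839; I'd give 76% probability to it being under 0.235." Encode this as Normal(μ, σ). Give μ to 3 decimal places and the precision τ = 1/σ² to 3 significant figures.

For Normal(μ,σ), the p-quantile is μ + z_p·σ. Here z_{0.36} = -0.3585, z_{0.76} = 0.7063.
So 0.0839 = μ − 0.3585σ and 0.235 = μ + 0.7063σ.
Subtracting: σ = (0.235 − 0.0839)/(0.7063 − (-0.3585)) = 0.142.
Then μ = 0.0839 − (-0.3585)·0.142 = 0.135.
Precision τ = 1/σ² = 1/0.1419² = 49.7.

μ = 0.135, τ = 49.7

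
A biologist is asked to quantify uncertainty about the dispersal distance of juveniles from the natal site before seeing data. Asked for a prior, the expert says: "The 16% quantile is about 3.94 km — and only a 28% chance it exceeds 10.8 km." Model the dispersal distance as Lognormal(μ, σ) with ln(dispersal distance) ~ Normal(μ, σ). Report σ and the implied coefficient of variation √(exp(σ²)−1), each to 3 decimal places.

σ ≈ 0.639, CV ≈ 0.711

If T ~ Lognormal(μ,σ) then ln T ~ Normal(μ,σ), so the p-quantile of ln T is μ + z_p·σ.
ln(3.94) = 1.371 and ln(10.8) = 2.38; z_{0.16} = -0.9945, z_{0.72} = 0.5828.
σ = (2.38 − 1.371)/(0.5828 − (-0.9945)) = 0.639.
μ = 1.371 − (-0.9945)·0.639 = 2.007.
CV = √(exp(σ²)−1) = √(exp(0.4087)−1) = 0.711.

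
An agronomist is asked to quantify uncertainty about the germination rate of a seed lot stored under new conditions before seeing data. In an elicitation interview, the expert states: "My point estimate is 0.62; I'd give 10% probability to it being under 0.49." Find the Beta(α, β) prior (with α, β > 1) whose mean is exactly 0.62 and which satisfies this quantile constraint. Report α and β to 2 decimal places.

With mean 0.62 fixed, write α = 0.62s, β = 0.38s where s = α+β.
Need P(θ < 0.49) = 0.1 under Beta(0.62s, 0.38s). Normal approximation: (q−m)/√(m(1−m)/s) ≈ z_{0.1} = -1.28, so s ≈ 0.62·0.38·(-1.28)²/(0.49−0.62)² = 22.9.
At s = 22.9: P(θ<0.49) ≈ 0.102. Adjusting to match 0.1 gives s ≈ 23.33.
So α = 0.62·23.33 ≈ 14.46, β = 0.38·23.33 ≈ 8.86.

α ≈ 14.46, β ≈ 8.86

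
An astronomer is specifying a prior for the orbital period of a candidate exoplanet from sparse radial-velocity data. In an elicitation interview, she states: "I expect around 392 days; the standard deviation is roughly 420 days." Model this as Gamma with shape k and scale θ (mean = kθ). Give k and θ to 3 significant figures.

k ≈ 0.871, θ ≈ 450

For Gamma(k, scale θ): mean = kθ, variance = kθ², so CV = 1/√k.
CV = SD/mean = 420/392 = 1.071, hence k = 1/CV² = 0.871.
Then θ = mean/k = 392/0.871 = 450.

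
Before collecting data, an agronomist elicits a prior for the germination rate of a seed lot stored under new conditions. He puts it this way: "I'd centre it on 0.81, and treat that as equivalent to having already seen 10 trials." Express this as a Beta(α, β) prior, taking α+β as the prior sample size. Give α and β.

α = 8.1, β = 1.9

Under the effective-sample-size interpretation, Beta(α, β) has prior mean α/(α+β) and prior sample size α+β.
So α+β = 10 and α/(α+β) = 0.81, giving α = 0.81·10 = 8.1 and β = 10 − 8.1 = 1.9.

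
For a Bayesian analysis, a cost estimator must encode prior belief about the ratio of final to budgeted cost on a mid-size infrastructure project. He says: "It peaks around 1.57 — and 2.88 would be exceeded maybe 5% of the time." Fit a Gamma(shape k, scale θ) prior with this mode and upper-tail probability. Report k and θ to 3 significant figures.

Gamma(k,θ) with k>1 has mode (k−1)θ, so θ = 1.57/(k−1).
Need P(X < 2.88) = 0.95 with θ tied to k this way. Start at k = 2, θ = 1.57: P(X<2.88) ≈ 0.547.
Too low — raise k to concentrate. Iterating converges to k ≈ 8.56.
Then θ = 1.57/(8.56−1) ≈ 0.208.

k ≈ 8.56, θ ≈ 0.208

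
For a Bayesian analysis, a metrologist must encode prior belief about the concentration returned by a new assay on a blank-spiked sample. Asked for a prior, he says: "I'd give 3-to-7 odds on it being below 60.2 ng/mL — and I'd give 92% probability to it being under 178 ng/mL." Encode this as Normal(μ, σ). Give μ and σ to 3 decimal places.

The p-quantile of Normal(μ,σ) is μ + z_p·σ, with z_{0.3} = -0.5244 and z_{0.92} = 1.405.
Eliminate σ: μ = (z₂·x₁ − z₁·x₂)/(z₂ − z₁) = (1.405·60.2 − (-0.5244)·178)/1.929 = 92.216.
Then σ = (x₂ − x₁)/(z₂ − z₁) = (178 − 60.2)/1.929 = 61.053.

μ = 92.216, σ = 61.053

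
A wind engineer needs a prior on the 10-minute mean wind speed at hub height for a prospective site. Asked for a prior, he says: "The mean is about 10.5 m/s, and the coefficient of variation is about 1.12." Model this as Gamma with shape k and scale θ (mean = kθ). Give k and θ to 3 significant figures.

For Gamma(k, scale θ): mean = kθ, variance = kθ², so CV = 1/√k.
CV = 1.12, hence k = 1/CV² = 0.797.
Then θ = mean/k = 10.5/0.797 = 13.2.

k ≈ 0.797, θ ≈ 13.2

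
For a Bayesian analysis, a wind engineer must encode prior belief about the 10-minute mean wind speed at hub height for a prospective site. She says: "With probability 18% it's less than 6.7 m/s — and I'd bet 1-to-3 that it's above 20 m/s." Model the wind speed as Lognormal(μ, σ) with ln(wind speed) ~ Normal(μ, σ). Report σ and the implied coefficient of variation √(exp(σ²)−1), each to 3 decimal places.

σ ≈ 0.688, CV ≈ 0.778

If T ~ Lognormal(μ,σ) then ln T ~ Normal(μ,σ), so the p-quantile of ln T is μ + z_p·σ.
ln(6.7) = 1.902 and ln(20) = 2.996; z_{0.18} = -0.9154, z_{0.75} = 0.6745.
σ = (2.996 − 1.902)/(0.6745 − (-0.9154)) = 0.688.
μ = 1.902 − (-0.9154)·0.688 = 2.532.
CV = √(exp(σ²)−1) = √(exp(0.4732)−1) = 0.778.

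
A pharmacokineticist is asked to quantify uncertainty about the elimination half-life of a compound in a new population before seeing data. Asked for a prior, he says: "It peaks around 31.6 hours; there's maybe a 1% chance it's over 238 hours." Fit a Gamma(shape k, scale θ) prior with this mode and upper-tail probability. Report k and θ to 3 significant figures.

Gamma(k,θ) with k>1 has mode (k−1)θ, so θ = 31.6/(k−1).
Need P(X < 238) = 0.99 with θ tied to k this way. Start at k = 2, θ = 31.6: P(X<238) ≈ 0.995.
Too high — lower k to spread out. Iterating converges to k ≈ 1.84.
Then θ = 31.6/(1.84−1) ≈ 37.5.

k ≈ 1.84, θ ≈ 37.5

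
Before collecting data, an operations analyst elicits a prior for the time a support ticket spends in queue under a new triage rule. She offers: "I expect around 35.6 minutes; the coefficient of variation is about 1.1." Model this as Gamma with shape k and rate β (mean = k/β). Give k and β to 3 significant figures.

k ≈ 0.826, β ≈ 0.0232

For Gamma(k, rate β): mean = k/β, variance = k/β², so CV = 1/√k.
CV = 1.1, hence k = 1/CV² = 0.826.
Then β = k/mean = 0.826/35.6 = 0.0232.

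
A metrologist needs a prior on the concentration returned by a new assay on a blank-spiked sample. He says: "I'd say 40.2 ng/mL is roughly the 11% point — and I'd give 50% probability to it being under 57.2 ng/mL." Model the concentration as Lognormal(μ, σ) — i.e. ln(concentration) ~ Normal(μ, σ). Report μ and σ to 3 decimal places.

If T ~ Lognormal(μ,σ) then ln T ~ Normal(μ,σ), so the p-quantile of ln T is μ + z_p·σ.
ln(40.2) = 3.694 and ln(57.2) = 4.047; z_{0.11} = -1.227, z_{0.5} = 0.
σ = (4.047 − 3.694)/(0 − (-1.227)) = 0.288.
μ = 3.694 − (-1.227)·0.288 = 4.047.

μ ≈ 4.047, σ ≈ 0.288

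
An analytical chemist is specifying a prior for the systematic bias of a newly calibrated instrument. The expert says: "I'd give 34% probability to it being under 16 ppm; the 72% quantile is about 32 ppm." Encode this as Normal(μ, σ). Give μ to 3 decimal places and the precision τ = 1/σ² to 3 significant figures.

μ = 22.631, τ = 0.00387

For Normal(μ,σ), the p-quantile is μ + z_p·σ. Here z_{0.34} = -0.4125, z_{0.72} = 0.5828.
So 16 = μ − 0.4125σ and 32 = μ + 0.5828σ.
Subtracting: σ = (32 − 16)/(0.5828 − (-0.4125)) = 16.075.
Then μ = 16 − (-0.4125)·16.075 = 22.631.
Precision τ = 1/σ² = 1/16.08² = 0.00387.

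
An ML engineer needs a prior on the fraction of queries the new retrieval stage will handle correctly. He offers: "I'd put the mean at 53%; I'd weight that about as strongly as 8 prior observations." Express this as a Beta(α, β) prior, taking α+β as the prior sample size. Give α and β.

α = 4.24, β = 3.76

Under the effective-sample-size interpretation, Beta(α, β) has prior mean α/(α+β) and prior sample size α+β.
So α+β = 8 and α/(α+β) = 0.53, giving α = 0.53·8 = 4.24 and β = 8 − 4.24 = 3.76.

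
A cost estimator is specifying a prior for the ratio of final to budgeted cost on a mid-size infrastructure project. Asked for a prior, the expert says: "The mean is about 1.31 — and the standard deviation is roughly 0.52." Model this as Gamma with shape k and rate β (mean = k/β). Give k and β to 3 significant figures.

For Gamma(k, rate β): mean = k/β, variance = k/β², so CV = 1/√k.
CV = SD/mean = 0.52/1.31 = 0.3969, hence k = 1/CV² = 6.35.
Then β = k/mean = 6.35/1.31 = 4.84.

k ≈ 6.35, β ≈ 4.84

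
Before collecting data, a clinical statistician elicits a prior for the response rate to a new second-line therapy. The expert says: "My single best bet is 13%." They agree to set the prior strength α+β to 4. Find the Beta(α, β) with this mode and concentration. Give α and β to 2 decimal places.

For α,β > 1 the Beta mode is (α−1)/(α+β−2). With α+β = 4, the mode is (α−1)/2.
Set (α−1)/2 = 0.13 → α = 1 + 0.13·2 = 1.26.
β = 4 − α = 2.74.

α = 1.26, β = 2.74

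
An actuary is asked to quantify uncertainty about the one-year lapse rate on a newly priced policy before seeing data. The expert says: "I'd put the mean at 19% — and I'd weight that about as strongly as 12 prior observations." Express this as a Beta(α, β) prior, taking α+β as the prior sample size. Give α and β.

α = 2.28, β = 9.72

Under the effective-sample-size interpretation, Beta(α, β) has prior mean α/(α+β) and prior sample size α+β.
So α+β = 12 and α/(α+β) = 0.19, giving α = 0.19·12 = 2.28 and β = 12 − 2.28 = 9.72.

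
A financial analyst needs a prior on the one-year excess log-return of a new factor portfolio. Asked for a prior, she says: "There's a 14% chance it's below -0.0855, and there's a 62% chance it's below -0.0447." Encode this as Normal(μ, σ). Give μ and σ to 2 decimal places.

The p-quantile of Normal(μ,σ) is μ + z_p·σ, with z_{0.14} = -1.08 and z_{0.62} = 0.3055.
Eliminate σ: μ = (z₂·x₁ − z₁·x₂)/(z₂ − z₁) = (0.3055·-0.0855 − (-1.08)·-0.0447)/1.386 = -0.05.
Then σ = (x₂ − x₁)/(z₂ − z₁) = (-0.0447 − -0.0855)/1.386 = 0.03.

μ = -0.05, σ = 0.03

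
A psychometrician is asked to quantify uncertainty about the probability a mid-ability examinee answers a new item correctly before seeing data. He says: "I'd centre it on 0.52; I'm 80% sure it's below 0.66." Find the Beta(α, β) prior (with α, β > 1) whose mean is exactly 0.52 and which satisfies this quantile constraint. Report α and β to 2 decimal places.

With mean 0.52 fixed, write α = 0.52s, β = 0.48s where s = α+β.
Need P(θ < 0.66) = 0.8 under Beta(0.52s, 0.48s). Normal approximation: (q−m)/√(m(1−m)/s) ≈ z_{0.8} = 0.842, so s ≈ 0.52·0.48·(0.842)²/(0.66−0.52)² = 9.0.
At s = 9.0: P(θ<0.66) ≈ 0.798. Adjusting to match 0.8 gives s ≈ 9.19.
So α = 0.52·9.19 ≈ 4.78, β = 0.48·9.19 ≈ 4.41.

α ≈ 4.78, β ≈ 4.41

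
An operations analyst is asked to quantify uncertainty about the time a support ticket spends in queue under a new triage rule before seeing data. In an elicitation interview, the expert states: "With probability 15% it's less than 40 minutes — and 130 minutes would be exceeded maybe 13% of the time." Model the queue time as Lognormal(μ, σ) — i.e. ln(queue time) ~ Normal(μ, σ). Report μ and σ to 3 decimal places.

μ ≈ 4.254, σ ≈ 0.545

If T ~ Lognormal(μ,σ) then ln T ~ Normal(μ,σ), so the p-quantile of ln T is μ + z_p·σ.
ln(40) = 3.689 and ln(130) = 4.868; z_{0.15} = -1.036, z_{0.87} = 1.126.
σ = (4.868 − 3.689)/(1.126 − (-1.036)) = 0.545.
μ = 3.689 − (-1.036)·0.545 = 4.254.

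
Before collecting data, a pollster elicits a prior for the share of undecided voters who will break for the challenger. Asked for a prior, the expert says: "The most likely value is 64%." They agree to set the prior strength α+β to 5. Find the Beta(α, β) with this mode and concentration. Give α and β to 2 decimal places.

α = 2.92, β = 2.08

For α,β > 1 the Beta mode is (α−1)/(α+β−2). With α+β = 5, the mode is (α−1)/3.
Set (α−1)/3 = 0.64 → α = 1 + 0.64·3 = 2.92.
β = 5 − α = 2.08.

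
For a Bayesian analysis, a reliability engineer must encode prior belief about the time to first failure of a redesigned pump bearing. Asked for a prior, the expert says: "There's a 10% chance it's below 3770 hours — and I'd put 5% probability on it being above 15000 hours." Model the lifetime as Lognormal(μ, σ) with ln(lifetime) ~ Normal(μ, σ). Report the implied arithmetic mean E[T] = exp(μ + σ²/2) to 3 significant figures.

E[T] ≈ 7720 hours

If T ~ Lognormal(μ,σ) then ln T ~ Normal(μ,σ), so the p-quantile of ln T is μ + z_p·σ.
ln(3770) = 8.235 and ln(15000) = 9.616; z_{0.1} = -1.282, z_{0.95} = 1.645.
σ = (9.616 − 8.235)/(1.645 − (-1.282)) = 0.472.
μ = 8.235 − (-1.282)·0.472 = 8.840.
E[T] = exp(μ + σ²/2) = exp(8.840 + 0.1113) = 7720 hours.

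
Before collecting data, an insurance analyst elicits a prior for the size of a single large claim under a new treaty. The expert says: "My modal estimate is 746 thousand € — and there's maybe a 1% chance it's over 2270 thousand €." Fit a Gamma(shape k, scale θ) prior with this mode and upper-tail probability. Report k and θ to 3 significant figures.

Gamma(k,θ) with k>1 has mode (k−1)θ, so θ = 746/(k−1).
Need P(X < 2270) = 0.99 with θ tied to k this way. Start at k = 2, θ = 746: P(X<2270) ≈ 0.807.
Too low — raise k to concentrate. Iterating converges to k ≈ 4.62.
Then θ = 746/(4.62−1) ≈ 206.

k ≈ 4.62, θ ≈ 206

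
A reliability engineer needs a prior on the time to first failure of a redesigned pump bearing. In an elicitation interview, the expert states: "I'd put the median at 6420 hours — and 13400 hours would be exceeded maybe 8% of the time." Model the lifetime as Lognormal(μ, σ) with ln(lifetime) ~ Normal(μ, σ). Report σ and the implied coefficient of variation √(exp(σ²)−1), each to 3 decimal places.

If T ~ Lognormal(μ,σ) then ln T ~ Normal(μ,σ), so the p-quantile of ln T is μ + z_p·σ.
ln(6420) = 8.767 and ln(13400) = 9.503; z_{0.5} = 0, z_{0.92} = 1.405.
σ = (9.503 − 8.767)/(1.405 − (0)) = 0.524.
μ = 8.767 − (0)·0.524 = 8.767.
CV = √(exp(σ²)−1) = √(exp(0.2743)−1) = 0.562.

σ ≈ 0.524, CV ≈ 0.562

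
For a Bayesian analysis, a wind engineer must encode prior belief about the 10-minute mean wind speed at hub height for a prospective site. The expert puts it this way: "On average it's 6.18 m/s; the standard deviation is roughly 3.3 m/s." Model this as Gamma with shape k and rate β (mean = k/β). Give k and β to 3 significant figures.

For Gamma(k, rate β): mean = k/β, variance = k/β², so CV = 1/√k.
CV = SD/mean = 3.3/6.18 = 0.534, hence k = 1/CV² = 3.51.
Then β = k/mean = 3.51/6.18 = 0.567.

k ≈ 3.51, β ≈ 0.567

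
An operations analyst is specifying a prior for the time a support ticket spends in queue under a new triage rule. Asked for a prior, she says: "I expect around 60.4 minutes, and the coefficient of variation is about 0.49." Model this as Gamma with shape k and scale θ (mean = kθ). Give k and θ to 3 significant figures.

k ≈ 4.16, θ ≈ 14.5

For Gamma(k, scale θ): mean = kθ, variance = kθ², so CV = 1/√k.
CV = 0.49, hence k = 1/CV² = 4.16.
Then θ = mean/k = 60.4/4.16 = 14.5.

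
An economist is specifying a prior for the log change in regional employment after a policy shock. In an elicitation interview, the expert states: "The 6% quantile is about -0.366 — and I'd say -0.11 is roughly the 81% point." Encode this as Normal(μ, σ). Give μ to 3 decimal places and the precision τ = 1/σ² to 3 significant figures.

μ = -0.202, τ = 90.3

For Normal(μ,σ), the p-quantile is μ + z_p·σ. Here z_{0.06} = -1.555, z_{0.81} = 0.8779.
So -0.366 = μ − 1.555σ and -0.11 = μ + 0.8779σ.
Subtracting: σ = (-0.11 − -0.366)/(0.8779 − (-1.555)) = 0.105.
Then μ = -0.366 − (-1.555)·0.105 = -0.202.
Precision τ = 1/σ² = 1/0.1052² = 90.3.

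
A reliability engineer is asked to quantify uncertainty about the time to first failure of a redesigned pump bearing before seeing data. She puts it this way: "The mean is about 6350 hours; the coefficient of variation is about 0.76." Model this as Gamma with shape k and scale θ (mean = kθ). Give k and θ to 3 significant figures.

k ≈ 1.73, θ ≈ 3670

For Gamma(k, scale θ): mean = kθ, variance = kθ², so CV = 1/√k.
CV = 0.76, hence k = 1/CV² = 1.73.
Then θ = mean/k = 6350/1.73 = 3670.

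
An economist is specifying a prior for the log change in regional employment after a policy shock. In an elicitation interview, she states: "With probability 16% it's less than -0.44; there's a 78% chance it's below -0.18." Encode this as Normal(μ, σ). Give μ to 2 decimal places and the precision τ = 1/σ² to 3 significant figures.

μ = -0.29, τ = 46.2

For Normal(μ,σ), the p-quantile is μ + z_p·σ. Here z_{0.16} = -0.9945, z_{0.78} = 0.7722.
So -0.44 = μ − 0.9945σ and -0.18 = μ + 0.7722σ.
Subtracting: σ = (-0.18 − -0.44)/(0.7722 − (-0.9945)) = 0.15.
Then μ = -0.44 − (-0.9945)·0.15 = -0.29.
Precision τ = 1/σ² = 1/0.1472² = 46.2.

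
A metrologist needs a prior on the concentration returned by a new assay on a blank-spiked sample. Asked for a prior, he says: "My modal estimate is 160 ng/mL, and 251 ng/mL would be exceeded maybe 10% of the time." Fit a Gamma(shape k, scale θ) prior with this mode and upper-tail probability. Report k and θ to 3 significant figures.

k ≈ 10.2, θ ≈ 17.3

Gamma(k,θ) with k>1 has mode (k−1)θ, so θ = 160/(k−1).
Need P(X < 251) = 0.9 with θ tied to k this way. Start at k = 2, θ = 160: P(X<251) ≈ 0.465.
Too low — raise k to concentrate. Iterating converges to k ≈ 10.2.
Then θ = 160/(10.2−1) ≈ 17.3.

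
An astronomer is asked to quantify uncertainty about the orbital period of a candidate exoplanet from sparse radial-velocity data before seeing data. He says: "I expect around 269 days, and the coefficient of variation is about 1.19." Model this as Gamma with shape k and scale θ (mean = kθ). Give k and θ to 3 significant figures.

k ≈ 0.706, θ ≈ 381

For Gamma(k, scale θ): mean = kθ, variance = kθ², so CV = 1/√k.
CV = 1.19, hence k = 1/CV² = 0.706.
Then θ = mean/k = 269/0.706 = 381.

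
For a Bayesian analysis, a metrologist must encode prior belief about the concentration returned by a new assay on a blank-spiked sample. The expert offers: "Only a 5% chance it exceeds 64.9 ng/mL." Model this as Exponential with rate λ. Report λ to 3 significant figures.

λ ≈ 0.0462

P(T > 64.9) = e^(−λ·64.9) = 0.05, so λ = −ln(0.05)/64.9 = 0.0462.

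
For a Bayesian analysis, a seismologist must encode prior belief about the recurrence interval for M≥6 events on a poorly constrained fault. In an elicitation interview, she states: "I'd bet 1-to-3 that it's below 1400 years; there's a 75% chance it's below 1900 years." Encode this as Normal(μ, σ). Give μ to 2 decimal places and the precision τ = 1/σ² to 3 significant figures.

μ = 1650.00, τ = 7.28e-06

For Normal(μ,σ), the p-quantile is μ + z_p·σ. Here z_{0.25} = -0.6745, z_{0.75} = 0.6745.
So 1400 = μ − 0.6745σ and 1900 = μ + 0.6745σ.
Subtracting: σ = (1900 − 1400)/(0.6745 − (-0.6745)) = 370.65.
Then μ = 1400 − (-0.6745)·370.65 = 1650.00.
Precision τ = 1/σ² = 1/370.7² = 7.28e-06.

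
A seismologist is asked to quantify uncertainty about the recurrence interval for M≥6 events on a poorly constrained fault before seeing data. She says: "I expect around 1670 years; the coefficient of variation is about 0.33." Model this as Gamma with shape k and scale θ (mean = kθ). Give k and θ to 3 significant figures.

For Gamma(k, scale θ): mean = kθ, variance = kθ², so CV = 1/√k.
CV = 0.33, hence k = 1/CV² = 9.18.
Then θ = mean/k = 1670/9.18 = 182.

k ≈ 9.18, θ ≈ 182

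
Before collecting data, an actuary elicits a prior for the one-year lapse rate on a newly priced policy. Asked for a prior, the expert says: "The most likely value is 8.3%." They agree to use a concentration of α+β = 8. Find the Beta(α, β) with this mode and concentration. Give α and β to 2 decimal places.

For α,β > 1 the Beta mode is (α−1)/(α+β−2). With α+β = 8, the mode is (α−1)/6.
Set (α−1)/6 = 0.083 → α = 1 + 0.083·6 = 1.50.
β = 8 − α = 6.50.

α = 1.50, β = 6.50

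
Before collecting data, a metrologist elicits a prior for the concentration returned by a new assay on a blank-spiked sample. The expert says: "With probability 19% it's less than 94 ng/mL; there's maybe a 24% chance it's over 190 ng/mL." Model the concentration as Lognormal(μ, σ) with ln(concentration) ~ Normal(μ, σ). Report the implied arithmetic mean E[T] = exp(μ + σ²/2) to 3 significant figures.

E[T] ≈ 153 ng/mL

If T ~ Lognormal(μ,σ) then ln T ~ Normal(μ,σ), so the p-quantile of ln T is μ + z_p·σ.
ln(94) = 4.543 and ln(190) = 5.247; z_{0.19} = -0.8779, z_{0.76} = 0.7063.
σ = (5.247 − 4.543)/(0.7063 − (-0.8779)) = 0.444.
μ = 4.543 − (-0.8779)·0.444 = 4.933.
E[T] = exp(μ + σ²/2) = exp(4.933 + 0.0987) = 153 ng/mL.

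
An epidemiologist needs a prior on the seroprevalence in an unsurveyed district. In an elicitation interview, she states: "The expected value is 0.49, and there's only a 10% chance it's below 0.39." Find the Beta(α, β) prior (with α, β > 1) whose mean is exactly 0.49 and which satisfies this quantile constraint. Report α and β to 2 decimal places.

With mean 0.49 fixed, write α = 0.49s, β = 0.51s where s = α+β.
Need P(θ < 0.39) = 0.1 under Beta(0.49s, 0.51s). Normal approximation: (q−m)/√(m(1−m)/s) ≈ z_{0.1} = -1.28, so s ≈ 0.49·0.51·(-1.28)²/(0.39−0.49)² = 41.0.
At s = 41.0: P(θ<0.39) ≈ 0.099. Adjusting to match 0.1 gives s ≈ 40.62.
So α = 0.49·40.62 ≈ 19.90, β = 0.51·40.62 ≈ 20.72.

α ≈ 19.90, β ≈ 20.72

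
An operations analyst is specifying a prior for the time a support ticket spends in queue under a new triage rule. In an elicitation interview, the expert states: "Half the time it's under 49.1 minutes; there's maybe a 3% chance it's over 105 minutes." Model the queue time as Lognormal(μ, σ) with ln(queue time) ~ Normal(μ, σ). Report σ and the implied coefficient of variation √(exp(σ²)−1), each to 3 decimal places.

If T ~ Lognormal(μ,σ) then ln T ~ Normal(μ,σ), so the p-quantile of ln T is μ + z_p·σ.
ln(49.1) = 3.894 and ln(105) = 4.654; z_{0.5} = 0, z_{0.97} = 1.881.
σ = (4.654 − 3.894)/(1.881 − (0)) = 0.404.
μ = 3.894 − (0)·0.404 = 3.894.
CV = √(exp(σ²)−1) = √(exp(0.1633)−1) = 0.421.

σ ≈ 0.404, CV ≈ 0.421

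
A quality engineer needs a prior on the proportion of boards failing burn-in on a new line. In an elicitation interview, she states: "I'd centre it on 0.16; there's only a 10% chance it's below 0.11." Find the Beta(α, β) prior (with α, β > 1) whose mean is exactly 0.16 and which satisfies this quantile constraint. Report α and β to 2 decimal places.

α ≈ 12.93, β ≈ 67.86

With mean 0.16 fixed, write α = 0.16s, β = 0.84s where s = α+β.
Need P(θ < 0.11) = 0.1 under Beta(0.16s, 0.84s). Normal approximation: (q−m)/√(m(1−m)/s) ≈ z_{0.1} = -1.28, so s ≈ 0.16·0.84·(-1.28)²/(0.11−0.16)² = 88.3.
At s = 88.3: P(θ<0.11) ≈ 0.089. Adjusting to match 0.1 gives s ≈ 80.79.
So α = 0.16·80.79 ≈ 12.93, β = 0.84·80.79 ≈ 67.86.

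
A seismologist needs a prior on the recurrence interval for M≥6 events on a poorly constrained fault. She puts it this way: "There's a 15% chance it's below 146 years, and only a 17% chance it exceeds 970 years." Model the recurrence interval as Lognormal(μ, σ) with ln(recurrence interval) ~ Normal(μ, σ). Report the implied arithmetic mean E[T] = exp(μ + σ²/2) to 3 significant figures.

E[T] ≈ 615 years

If T ~ Lognormal(μ,σ) then ln T ~ Normal(μ,σ), so the p-quantile of ln T is μ + z_p·σ.
ln(146) = 4.984 and ln(970) = 6.877; z_{0.15} = -1.036, z_{0.83} = 0.9542.
σ = (6.877 − 4.984)/(0.9542 − (-1.036)) = 0.951.
μ = 4.984 − (-1.036)·0.951 = 5.970.
E[T] = exp(μ + σ²/2) = exp(5.970 + 0.4525) = 615 years.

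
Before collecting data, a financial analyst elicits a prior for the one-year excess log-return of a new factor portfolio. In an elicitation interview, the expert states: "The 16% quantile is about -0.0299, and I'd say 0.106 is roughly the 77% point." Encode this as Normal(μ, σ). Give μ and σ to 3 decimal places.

μ = 0.048, σ = 0.078

The p-quantile of Normal(μ,σ) is μ + z_p·σ, with z_{0.16} = -0.9945 and z_{0.77} = 0.7388.
Eliminate σ: μ = (z₂·x₁ − z₁·x₂)/(z₂ − z₁) = (0.7388·-0.0299 − (-0.9945)·0.106)/1.733 = 0.048.
Then σ = (x₂ − x₁)/(z₂ − z₁) = (0.106 − -0.0299)/1.733 = 0.078.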